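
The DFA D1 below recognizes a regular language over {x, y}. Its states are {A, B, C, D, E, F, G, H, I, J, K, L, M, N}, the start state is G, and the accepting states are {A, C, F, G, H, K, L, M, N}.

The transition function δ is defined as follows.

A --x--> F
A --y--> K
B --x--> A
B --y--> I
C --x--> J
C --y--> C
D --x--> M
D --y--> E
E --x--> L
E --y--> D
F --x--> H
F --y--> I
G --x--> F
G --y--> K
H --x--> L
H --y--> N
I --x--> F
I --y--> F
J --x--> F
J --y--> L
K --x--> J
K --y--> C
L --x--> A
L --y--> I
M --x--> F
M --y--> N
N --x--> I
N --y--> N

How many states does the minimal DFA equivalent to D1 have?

First remove the unreachable states {B,D,E,M}; 10 states remain.
Start with accepting vs non-accepting: {A,C,F,G,H,K,L,N} | {I,J}.
Split {A,C,F,G,H,K,L,N} by δ(·,x) → {A,F,G,H,L} and {C,K,N}.
On input y, block {A,F,G,H,L} splits into {A,G,H} and {F,L}.
No further refinement is possible. Final partition (4 blocks): {A,G,H} | {I,J} | {C,K,N} | {F,L}.

4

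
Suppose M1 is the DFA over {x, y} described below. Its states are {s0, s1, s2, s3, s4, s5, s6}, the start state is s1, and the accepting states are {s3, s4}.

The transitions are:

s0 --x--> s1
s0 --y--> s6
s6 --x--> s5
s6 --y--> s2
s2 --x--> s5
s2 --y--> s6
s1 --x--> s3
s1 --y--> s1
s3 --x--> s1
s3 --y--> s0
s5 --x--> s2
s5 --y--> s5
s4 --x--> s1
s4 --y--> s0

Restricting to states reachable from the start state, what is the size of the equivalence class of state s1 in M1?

Reachable states from the start: {s0,s1,s2,s3,s5,s6}. Unreachable: {s4} — drop them.
P0 = {s3} | {s0,s1,s2,s5,s6}.
Split {s0,s1,s2,s5,s6} by δ(·,x) → {s0,s2,s5,s6} and {s1}.
Refine {s0,s2,s5,s6} on symbol x: members go to different blocks, giving {s2,s5,s6} and {s0}.
No further refinement is possible. Final partition (4 blocks): {s3} | {s2,s5,s6} | {s1} | {s0}.
State s1 belongs to the block {s1}, which has 1 states.

1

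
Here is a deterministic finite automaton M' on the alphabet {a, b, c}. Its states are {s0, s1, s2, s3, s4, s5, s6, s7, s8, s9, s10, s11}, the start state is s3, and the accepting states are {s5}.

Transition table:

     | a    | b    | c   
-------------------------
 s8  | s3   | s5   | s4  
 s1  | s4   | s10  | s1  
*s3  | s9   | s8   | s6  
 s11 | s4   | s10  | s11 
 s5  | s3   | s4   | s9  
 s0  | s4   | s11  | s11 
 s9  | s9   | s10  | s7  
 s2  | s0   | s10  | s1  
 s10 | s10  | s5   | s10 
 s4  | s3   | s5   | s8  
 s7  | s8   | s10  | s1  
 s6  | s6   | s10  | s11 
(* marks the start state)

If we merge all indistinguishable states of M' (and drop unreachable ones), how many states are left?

First remove the unreachable states {s0,s2}; 10 states remain.
Initial partition by acceptance: {s5} | {s1,s3,s4,s6,s7,s8,s9,s10,s11}.
Refine {s1,s3,s4,s6,s7,s8,s9,s10,s11} on symbol b: members go to different blocks, giving {s1,s3,s6,s7,s9,s11} and {s4,s8,s10}.
Split {s1,s3,s6,s7,s9,s11} by δ(·,a) → {s1,s7,s11} and {s3,s6,s9}.
Split {s4,s8,s10} by δ(·,a) → {s4,s8} and {s10}.
On input b, block {s3,s6,s9} splits into {s6,s9} and {s3}.
No further refinement is possible. Final partition (6 blocks): {s5} | {s1,s7,s11} | {s4,s8} | {s6,s9} | {s10} | {s3}.

6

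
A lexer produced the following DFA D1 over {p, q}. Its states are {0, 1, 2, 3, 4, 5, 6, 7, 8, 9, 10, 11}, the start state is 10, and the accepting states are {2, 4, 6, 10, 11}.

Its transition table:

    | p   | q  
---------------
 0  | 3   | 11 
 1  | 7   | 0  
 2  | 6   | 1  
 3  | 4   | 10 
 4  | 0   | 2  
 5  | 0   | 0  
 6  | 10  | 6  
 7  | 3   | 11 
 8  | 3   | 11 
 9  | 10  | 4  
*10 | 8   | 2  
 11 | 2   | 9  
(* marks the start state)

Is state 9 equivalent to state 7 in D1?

First remove the unreachable states {5}; 11 states remain.
P0 = {2,4,6,10,11} | {0,1,3,7,8,9}.
Split {2,4,6,10,11} by δ(·,p) → {2,6,11} and {4,10}.
Split {2,6,11} by δ(·,p) → {2,11} and {6}.
Refine {2,11} on symbol p: members go to different blocks, giving {2} and {11}.
Refine {0,1,3,7,8,9} on symbol p: members go to different blocks, giving {0,1,7,8} and {3,9}.
Refine {0,1,7,8} on symbol p: members go to different blocks, giving {0,7,8} and {1}.
Stable partition: {2} | {0,7,8} | {4,10} | {6} | {11} | {3,9} | {1} — 7 equivalence classes.
9 and 7 end up in different blocks, so they are distinguishable. For instance, the string 'p' is accepted from only 9.

No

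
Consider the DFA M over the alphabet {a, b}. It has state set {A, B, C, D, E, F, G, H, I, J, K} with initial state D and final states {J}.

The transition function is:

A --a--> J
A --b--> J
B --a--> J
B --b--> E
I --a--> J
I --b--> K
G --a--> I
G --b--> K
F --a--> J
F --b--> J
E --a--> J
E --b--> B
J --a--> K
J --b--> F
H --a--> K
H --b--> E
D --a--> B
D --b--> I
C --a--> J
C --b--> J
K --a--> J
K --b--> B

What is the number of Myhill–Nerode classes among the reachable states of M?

4

Reachable states from the start: {B,D,E,F,I,J,K}. Unreachable: {A,C,G,H} — drop them.
Initial partition by acceptance: {J} | {B,D,E,F,I,K}.
On input a, block {B,D,E,F,I,K} splits into {B,E,F,I,K} and {D}.
On input b, block {B,E,F,I,K} splits into {B,E,I,K} and {F}.
The partition is now stable with 4 blocks: {J} | {B,E,I,K} | {D} | {F}.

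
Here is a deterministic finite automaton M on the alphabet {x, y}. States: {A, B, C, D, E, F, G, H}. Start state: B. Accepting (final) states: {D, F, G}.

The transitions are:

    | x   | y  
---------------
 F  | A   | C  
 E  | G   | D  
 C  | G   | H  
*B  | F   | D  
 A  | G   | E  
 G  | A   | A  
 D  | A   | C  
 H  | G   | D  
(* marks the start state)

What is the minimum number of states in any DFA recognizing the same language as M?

Initial partition by acceptance: {D,F,G} | {A,B,C,E,H}.
Split {A,B,C,E,H} by δ(·,y) → {B,E,H} and {A,C}.
Stable partition: {D,F,G} | {B,E,H} | {A,C} — 3 equivalence classes.

3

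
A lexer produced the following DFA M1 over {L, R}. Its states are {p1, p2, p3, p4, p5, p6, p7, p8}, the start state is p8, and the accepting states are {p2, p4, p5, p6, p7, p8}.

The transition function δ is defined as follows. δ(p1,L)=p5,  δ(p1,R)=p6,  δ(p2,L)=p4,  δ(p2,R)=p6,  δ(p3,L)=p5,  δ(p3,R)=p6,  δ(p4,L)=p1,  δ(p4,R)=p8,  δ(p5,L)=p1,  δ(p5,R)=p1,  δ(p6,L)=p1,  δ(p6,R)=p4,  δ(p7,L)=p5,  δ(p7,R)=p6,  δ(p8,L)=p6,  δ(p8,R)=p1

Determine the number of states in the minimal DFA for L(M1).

5

First remove the unreachable states {p2,p3,p7}; 5 states remain.
P0 = {p4,p5,p6,p8} | {p1}.
Split {p4,p5,p6,p8} by δ(·,L) → {p4,p5,p6} and {p8}.
On input R, block {p4,p5,p6} splits into {p4} and {p5} and {p6}.
Stable partition: {p4} | {p1} | {p8} | {p5} | {p6} — 5 equivalence classes.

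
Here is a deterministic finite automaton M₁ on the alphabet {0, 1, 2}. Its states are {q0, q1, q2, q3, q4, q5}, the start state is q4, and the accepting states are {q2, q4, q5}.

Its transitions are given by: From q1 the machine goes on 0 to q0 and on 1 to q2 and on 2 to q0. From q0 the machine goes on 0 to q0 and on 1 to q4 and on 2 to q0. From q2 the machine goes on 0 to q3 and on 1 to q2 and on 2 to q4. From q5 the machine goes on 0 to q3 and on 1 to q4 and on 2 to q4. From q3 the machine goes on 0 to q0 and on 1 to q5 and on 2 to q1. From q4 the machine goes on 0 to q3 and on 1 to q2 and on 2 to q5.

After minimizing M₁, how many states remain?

Every state is reachable, so we keep all 6.
P0 = {q2,q4,q5} | {q0,q1,q3}.
No further refinement is possible. Final partition (2 blocks): {q2,q4,q5} | {q0,q1,q3}.

2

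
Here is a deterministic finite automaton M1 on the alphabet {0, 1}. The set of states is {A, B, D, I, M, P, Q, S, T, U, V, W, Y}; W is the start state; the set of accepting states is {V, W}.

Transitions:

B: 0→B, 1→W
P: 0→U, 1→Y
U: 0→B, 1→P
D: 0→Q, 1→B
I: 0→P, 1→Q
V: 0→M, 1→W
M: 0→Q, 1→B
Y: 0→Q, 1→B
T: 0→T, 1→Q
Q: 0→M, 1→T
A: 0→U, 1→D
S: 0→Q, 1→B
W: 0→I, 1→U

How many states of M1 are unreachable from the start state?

No path from W leads to A, D, S, V; the other 9 states are all reachable.

4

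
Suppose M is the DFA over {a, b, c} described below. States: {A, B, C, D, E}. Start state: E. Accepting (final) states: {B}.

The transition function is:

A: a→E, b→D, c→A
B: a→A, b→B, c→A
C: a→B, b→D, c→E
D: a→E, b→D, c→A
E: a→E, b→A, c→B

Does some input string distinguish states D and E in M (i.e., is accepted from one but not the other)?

First remove the unreachable states {C}; 4 states remain.
Start with accepting vs non-accepting: {B} | {A,D,E}.
Split {A,D,E} by δ(·,c) → {A,D} and {E}.
No further refinement is possible. Final partition (3 blocks): {B} | {A,D} | {E}.
D and E end up in different blocks, so they are distinguishable. For instance, the string 'c' is accepted from only E.

Yes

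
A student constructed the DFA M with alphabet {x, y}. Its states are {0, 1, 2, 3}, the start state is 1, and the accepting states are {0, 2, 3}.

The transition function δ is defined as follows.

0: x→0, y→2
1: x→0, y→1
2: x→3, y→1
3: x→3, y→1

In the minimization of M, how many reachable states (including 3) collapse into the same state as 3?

Start with accepting vs non-accepting: {0,2,3} | {1}.
On input y, block {0,2,3} splits into {2,3} and {0}.
The partition is now stable with 3 blocks: {2,3} | {1} | {0}.
State 3 belongs to the block {2,3}, which has 2 states.

2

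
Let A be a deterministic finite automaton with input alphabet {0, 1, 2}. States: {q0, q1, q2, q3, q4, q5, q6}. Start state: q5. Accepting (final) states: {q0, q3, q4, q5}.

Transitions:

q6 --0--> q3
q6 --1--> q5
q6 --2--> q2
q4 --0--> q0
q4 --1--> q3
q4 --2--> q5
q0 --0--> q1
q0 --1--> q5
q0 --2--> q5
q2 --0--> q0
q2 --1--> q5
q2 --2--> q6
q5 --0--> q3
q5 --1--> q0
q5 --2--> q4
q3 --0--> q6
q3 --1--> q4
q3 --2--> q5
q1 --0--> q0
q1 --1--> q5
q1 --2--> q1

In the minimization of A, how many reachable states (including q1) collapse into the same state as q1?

All states are reachable from the start state.
Start with accepting vs non-accepting: {q0,q3,q4,q5} | {q1,q2,q6}.
Refine {q0,q3,q4,q5} on symbol 0: members go to different blocks, giving {q0,q3} and {q4,q5}.
The partition is now stable with 3 blocks: {q0,q3} | {q1,q2,q6} | {q4,q5}.
The equivalence class containing q1 is {q1,q2,q6}, of size 3.

3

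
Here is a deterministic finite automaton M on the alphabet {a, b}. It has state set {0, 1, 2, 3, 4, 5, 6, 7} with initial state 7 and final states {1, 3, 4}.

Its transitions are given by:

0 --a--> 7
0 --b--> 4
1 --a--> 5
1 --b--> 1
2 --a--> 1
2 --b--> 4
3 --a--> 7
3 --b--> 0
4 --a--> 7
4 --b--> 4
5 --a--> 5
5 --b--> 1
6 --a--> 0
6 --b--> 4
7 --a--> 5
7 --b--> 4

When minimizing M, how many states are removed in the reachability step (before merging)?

Starting at 7 and following transitions, the reachable set is {1, 4, 5, 7}. That leaves 0, 2, 3, 6 unreachable — 4 in total.

4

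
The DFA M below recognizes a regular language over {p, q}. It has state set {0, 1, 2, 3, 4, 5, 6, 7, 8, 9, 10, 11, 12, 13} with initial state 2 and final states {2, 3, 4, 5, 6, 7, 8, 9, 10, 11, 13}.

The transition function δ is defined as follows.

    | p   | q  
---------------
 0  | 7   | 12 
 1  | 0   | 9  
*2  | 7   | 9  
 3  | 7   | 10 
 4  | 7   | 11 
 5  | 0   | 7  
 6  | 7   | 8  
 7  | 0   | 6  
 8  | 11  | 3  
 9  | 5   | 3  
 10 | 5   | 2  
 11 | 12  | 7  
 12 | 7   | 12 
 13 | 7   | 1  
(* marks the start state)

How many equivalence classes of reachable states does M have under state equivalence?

States {1,4,13} cannot be reached from the start state, so discard them.
Start with accepting vs non-accepting: {2,3,5,6,7,8,9,10,11} | {0,12}.
Split {2,3,5,6,7,8,9,10,11} by δ(·,p) → {2,3,6,8,9,10} and {5,7,11}.
On input q, block {5,7,11} splits into {5,11} and {7}.
On input p, block {2,3,6,8,9,10} splits into {2,3,6} and {8,9,10}.
No further refinement is possible. Final partition (5 blocks): {2,3,6} | {0,12} | {5,11} | {7} | {8,9,10}.

5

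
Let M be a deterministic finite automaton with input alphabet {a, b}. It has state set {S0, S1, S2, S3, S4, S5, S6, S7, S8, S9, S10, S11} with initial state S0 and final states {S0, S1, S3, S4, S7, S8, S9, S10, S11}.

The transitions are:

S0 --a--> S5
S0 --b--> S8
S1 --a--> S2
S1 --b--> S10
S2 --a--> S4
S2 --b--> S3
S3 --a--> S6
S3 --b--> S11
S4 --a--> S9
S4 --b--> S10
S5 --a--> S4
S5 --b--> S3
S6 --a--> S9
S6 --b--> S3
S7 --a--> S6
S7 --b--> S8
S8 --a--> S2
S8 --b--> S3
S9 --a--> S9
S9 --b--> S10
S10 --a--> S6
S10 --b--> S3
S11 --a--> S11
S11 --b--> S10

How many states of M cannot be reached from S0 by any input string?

Starting at S0 and following transitions, the reachable set is {S0, S2, S3, S4, S5, S6, S8, S9, S10, S11}. That leaves S1, S7 unreachable — 2 in total.

2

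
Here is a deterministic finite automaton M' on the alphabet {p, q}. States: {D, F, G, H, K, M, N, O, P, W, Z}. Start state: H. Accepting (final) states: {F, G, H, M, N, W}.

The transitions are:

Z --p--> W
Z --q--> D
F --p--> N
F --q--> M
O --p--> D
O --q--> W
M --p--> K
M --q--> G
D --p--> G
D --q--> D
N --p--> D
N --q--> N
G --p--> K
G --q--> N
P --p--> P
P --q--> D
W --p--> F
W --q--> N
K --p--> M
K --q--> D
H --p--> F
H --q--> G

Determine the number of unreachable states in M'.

No path from H leads to O, P, W, Z; the other 7 states are all reachable.

4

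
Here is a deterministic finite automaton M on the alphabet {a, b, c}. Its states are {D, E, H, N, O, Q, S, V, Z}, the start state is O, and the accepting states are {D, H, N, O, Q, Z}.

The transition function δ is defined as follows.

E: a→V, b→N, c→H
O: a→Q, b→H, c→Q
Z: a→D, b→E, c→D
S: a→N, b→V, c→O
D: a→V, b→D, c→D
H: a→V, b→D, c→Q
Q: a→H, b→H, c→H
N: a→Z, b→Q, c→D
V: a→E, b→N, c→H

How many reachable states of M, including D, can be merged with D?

First remove the unreachable states {S}; 8 states remain.
Initial partition by acceptance: {D,H,N,O,Q,Z} | {E,V}.
Split {D,H,N,O,Q,Z} by δ(·,a) → {N,O,Q,Z} and {D,H}.
On input a, block {N,O,Q,Z} splits into {N,O} and {Q,Z}.
Refine {N,O} on symbol b: members go to different blocks, giving {N} and {O}.
Refine {D,H} on symbol c: members go to different blocks, giving {D} and {H}.
On input a, block {Q,Z} splits into {Q} and {Z}.
Stable partition: {N} | {E,V} | {D} | {Q} | {O} | {H} | {Z} — 7 equivalence classes.
The equivalence class containing D is {D}, of size 1.

1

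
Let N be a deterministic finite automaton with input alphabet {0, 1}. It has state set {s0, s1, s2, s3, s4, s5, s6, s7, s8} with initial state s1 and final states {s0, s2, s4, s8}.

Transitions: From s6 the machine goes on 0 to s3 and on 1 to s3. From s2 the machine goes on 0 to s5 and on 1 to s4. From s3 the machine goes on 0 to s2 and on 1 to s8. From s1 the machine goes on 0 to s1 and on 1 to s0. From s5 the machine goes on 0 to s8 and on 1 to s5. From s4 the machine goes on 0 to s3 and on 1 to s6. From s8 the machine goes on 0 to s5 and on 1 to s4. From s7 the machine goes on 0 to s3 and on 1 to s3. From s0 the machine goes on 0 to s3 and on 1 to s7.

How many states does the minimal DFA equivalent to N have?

6

P0 = {s0,s2,s4,s8} | {s1,s3,s5,s6,s7}.
Refine {s0,s2,s4,s8} on symbol 1: members go to different blocks, giving {s0,s4} and {s2,s8}.
On input 0, block {s1,s3,s5,s6,s7} splits into {s1,s6,s7} and {s3,s5}.
On input 0, block {s1,s6,s7} splits into {s6,s7} and {s1}.
On input 1, block {s3,s5} splits into {s3} and {s5}.
Stable partition: {s0,s4} | {s6,s7} | {s2,s8} | {s3} | {s1} | {s5} — 6 equivalence classes.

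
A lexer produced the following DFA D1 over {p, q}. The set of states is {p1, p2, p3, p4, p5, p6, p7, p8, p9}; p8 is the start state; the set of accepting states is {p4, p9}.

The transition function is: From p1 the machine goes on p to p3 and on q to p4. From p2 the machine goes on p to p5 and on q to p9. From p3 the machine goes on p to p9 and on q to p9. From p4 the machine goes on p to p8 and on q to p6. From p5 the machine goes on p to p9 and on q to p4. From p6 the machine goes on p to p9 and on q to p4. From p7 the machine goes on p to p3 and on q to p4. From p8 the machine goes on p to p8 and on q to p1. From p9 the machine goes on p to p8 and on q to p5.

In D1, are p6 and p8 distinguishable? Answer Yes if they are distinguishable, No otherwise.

Yes

First remove the unreachable states {p2,p7}; 7 states remain.
P0 = {p4,p9} | {p1,p3,p5,p6,p8}.
Split {p1,p3,p5,p6,p8} by δ(·,p) → {p3,p5,p6} and {p1,p8}.
Split {p1,p8} by δ(·,p) → {p1} and {p8}.
Stable partition: {p4,p9} | {p3,p5,p6} | {p1} | {p8} — 4 equivalence classes.
p6 and p8 end up in different blocks, so they are distinguishable. For instance, the string 'p' is accepted from only p6.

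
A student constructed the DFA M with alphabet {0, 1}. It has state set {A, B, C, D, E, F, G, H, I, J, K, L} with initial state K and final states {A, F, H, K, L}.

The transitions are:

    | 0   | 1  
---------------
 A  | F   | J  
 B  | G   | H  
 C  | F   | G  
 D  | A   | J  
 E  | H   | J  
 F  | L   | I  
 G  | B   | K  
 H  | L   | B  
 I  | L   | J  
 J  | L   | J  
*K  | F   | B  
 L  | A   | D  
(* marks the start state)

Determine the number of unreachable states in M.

2

BFS from K reaches {A, B, D, F, G, H, I, J, K, L}; the 2 state(s) C, E are never visited.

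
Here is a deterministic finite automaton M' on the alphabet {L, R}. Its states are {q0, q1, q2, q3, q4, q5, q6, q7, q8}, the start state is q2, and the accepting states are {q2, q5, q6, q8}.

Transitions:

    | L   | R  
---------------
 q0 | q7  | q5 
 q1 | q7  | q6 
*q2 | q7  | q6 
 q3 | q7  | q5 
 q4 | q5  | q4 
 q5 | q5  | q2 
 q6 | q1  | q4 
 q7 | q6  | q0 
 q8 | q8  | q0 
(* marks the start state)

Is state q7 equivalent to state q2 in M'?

No

Reachable states from the start: {q0,q1,q2,q4,q5,q6,q7}. Unreachable: {q3,q8} — drop them.
Initial partition by acceptance: {q2,q5,q6} | {q0,q1,q4,q7}.
Split {q2,q5,q6} by δ(·,L) → {q2,q6} and {q5}.
Split {q2,q6} by δ(·,R) → {q2} and {q6}.
Split {q0,q1,q4,q7} by δ(·,L) → {q0,q1} and {q4} and {q7}.
Split {q0,q1} by δ(·,R) → {q0} and {q1}.
The partition is now stable with 7 blocks: {q2} | {q0} | {q5} | {q6} | {q4} | {q7} | {q1}.
q7 and q2 end up in different blocks, so they are distinguishable. For instance, the string 'ε' is accepted from only q2.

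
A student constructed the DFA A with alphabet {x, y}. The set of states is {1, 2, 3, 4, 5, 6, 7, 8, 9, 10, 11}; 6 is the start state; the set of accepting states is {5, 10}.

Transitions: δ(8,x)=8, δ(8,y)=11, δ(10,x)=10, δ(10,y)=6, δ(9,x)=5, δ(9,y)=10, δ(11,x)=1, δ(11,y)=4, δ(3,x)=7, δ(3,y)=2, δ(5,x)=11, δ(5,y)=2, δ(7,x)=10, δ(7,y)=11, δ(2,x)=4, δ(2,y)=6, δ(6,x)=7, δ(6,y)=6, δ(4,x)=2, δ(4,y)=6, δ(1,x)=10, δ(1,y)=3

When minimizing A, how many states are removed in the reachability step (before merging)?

3

No path from 6 leads to 5, 8, 9; the other 8 states are all reachable.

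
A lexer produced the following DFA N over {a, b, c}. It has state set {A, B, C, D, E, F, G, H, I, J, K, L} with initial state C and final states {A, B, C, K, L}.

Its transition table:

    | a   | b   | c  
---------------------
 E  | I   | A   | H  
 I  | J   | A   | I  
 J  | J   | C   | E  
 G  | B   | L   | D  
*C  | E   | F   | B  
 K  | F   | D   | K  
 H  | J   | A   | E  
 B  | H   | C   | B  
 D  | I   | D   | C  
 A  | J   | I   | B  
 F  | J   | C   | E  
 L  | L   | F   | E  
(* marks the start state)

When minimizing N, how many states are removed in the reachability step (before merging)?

BFS from C reaches {A, B, C, E, F, H, I, J}; the 4 state(s) D, G, K, L are never visited.

4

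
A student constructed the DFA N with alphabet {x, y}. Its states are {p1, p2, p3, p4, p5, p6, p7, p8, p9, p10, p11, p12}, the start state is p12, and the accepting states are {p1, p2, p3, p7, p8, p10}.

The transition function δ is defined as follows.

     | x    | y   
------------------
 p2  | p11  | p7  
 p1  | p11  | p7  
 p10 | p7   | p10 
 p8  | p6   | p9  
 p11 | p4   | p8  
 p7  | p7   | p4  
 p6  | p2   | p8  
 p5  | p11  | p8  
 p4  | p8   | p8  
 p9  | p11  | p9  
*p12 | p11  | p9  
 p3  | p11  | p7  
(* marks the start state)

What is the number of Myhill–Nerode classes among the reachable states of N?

Reachable states from the start: {p2,p4,p6,p7,p8,p9,p11,p12}. Unreachable: {p1,p3,p5,p10} — drop them.
P0 = {p2,p7,p8} | {p4,p6,p9,p11,p12}.
On input x, block {p2,p7,p8} splits into {p2,p8} and {p7}.
Refine {p2,p8} on symbol y: members go to different blocks, giving {p2} and {p8}.
Refine {p4,p6,p9,p11,p12} on symbol x: members go to different blocks, giving {p9,p11,p12} and {p4} and {p6}.
On input x, block {p9,p11,p12} splits into {p9,p12} and {p11}.
No further refinement is possible. Final partition (7 blocks): {p2} | {p9,p12} | {p7} | {p8} | {p4} | {p6} | {p11}.

7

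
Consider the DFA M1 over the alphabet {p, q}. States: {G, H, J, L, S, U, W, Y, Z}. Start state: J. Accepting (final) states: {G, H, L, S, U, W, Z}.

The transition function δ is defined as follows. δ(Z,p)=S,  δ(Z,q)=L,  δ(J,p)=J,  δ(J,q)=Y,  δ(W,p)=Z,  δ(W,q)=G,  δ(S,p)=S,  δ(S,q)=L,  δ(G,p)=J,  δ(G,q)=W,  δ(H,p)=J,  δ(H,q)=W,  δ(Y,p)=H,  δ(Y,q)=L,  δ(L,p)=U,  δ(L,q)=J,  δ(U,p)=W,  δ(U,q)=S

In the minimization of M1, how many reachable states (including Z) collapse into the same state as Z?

All states are reachable from the start state.
P0 = {G,H,L,S,U,W,Z} | {J,Y}.
Split {G,H,L,S,U,W,Z} by δ(·,p) → {L,S,U,W,Z} and {G,H}.
Split {L,S,U,W,Z} by δ(·,q) → {S,U,Z} and {W} and {L}.
On input p, block {S,U,Z} splits into {S,Z} and {U}.
On input p, block {J,Y} splits into {J} and {Y}.
Stable partition: {S,Z} | {J} | {G,H} | {W} | {L} | {U} | {Y} — 7 equivalence classes.
The equivalence class containing Z is {S,Z}, of size 2.

2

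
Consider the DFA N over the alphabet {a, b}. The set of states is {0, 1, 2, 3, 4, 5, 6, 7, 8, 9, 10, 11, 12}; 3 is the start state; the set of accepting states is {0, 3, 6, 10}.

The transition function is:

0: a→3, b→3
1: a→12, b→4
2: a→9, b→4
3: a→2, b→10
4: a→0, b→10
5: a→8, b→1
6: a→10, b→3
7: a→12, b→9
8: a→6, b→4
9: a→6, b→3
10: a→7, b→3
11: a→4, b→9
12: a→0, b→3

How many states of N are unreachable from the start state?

Starting at 3 and following transitions, the reachable set is {0, 2, 3, 4, 6, 7, 9, 10, 12}. That leaves 1, 5, 8, 11 unreachable — 4 in total.

4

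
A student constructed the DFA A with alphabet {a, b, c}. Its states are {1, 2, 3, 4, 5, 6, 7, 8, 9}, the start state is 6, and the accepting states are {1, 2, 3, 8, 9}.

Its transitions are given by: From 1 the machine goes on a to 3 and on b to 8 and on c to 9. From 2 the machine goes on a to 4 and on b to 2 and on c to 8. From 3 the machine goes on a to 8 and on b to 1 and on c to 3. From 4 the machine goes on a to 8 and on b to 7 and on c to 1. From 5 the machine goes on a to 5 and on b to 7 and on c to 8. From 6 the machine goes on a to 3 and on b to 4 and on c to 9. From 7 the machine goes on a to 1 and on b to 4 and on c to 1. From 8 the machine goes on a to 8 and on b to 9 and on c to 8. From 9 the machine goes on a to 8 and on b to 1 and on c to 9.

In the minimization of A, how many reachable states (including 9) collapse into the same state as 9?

First remove the unreachable states {2,5}; 7 states remain.
P0 = {1,3,8,9} | {4,6,7}.
The partition is now stable with 2 blocks: {1,3,8,9} | {4,6,7}.
State 9 belongs to the block {1,3,8,9}, which has 4 states.

4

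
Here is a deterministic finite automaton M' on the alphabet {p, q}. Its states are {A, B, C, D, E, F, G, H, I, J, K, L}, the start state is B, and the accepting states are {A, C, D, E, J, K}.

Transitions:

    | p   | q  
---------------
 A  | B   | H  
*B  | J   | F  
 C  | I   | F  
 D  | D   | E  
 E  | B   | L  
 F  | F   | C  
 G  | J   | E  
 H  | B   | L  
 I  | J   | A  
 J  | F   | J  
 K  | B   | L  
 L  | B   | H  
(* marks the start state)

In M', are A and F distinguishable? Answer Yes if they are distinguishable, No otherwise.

Yes

Reachable states from the start: {A,B,C,F,H,I,J,L}. Unreachable: {D,E,G,K} — drop them.
Start with accepting vs non-accepting: {A,C,J} | {B,F,H,I,L}.
On input q, block {A,C,J} splits into {A,C} and {J}.
On input p, block {B,F,H,I,L} splits into {F,H,L} and {B,I}.
Split {F,H,L} by δ(·,p) → {H,L} and {F}.
Refine {A,C} on symbol q: members go to different blocks, giving {A} and {C}.
Split {B,I} by δ(·,q) → {B} and {I}.
The partition is now stable with 7 blocks: {A} | {H,L} | {J} | {B} | {F} | {C} | {I}.
A and F end up in different blocks, so they are distinguishable. For instance, the string 'ε' is accepted from only A.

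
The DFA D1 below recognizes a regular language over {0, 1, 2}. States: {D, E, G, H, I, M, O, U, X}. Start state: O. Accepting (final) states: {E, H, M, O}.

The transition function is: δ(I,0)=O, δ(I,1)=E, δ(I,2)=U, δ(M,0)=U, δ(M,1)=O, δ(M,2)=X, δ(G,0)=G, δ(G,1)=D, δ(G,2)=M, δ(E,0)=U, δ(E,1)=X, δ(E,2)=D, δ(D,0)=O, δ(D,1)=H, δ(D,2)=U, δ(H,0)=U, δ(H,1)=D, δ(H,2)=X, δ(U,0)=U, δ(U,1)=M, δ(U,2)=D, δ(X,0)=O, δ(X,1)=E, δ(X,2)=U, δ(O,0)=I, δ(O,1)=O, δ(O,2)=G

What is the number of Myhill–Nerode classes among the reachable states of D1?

All states are reachable from the start state.
Initial partition by acceptance: {E,H,M,O} | {D,G,I,U,X}.
On input 1, block {E,H,M,O} splits into {M,O} and {E,H}.
Refine {D,G,I,U,X} on symbol 0: members go to different blocks, giving {D,I,X} and {G,U}.
On input 0, block {M,O} splits into {O} and {M}.
On input 1, block {G,U} splits into {U} and {G}.
The partition is now stable with 6 blocks: {O} | {D,I,X} | {E,H} | {U} | {M} | {G}.

6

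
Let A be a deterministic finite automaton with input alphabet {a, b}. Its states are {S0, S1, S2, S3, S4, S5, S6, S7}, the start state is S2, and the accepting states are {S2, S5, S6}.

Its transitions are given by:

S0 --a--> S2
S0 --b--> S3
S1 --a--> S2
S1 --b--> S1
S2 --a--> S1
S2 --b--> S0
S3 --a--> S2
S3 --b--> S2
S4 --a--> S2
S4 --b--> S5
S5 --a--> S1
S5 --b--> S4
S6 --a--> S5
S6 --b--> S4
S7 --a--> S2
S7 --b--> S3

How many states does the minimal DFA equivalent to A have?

States {S4,S5,S6,S7} cannot be reached from the start state, so discard them.
P0 = {S2} | {S0,S1,S3}.
Refine {S0,S1,S3} on symbol b: members go to different blocks, giving {S0,S1} and {S3}.
On input b, block {S0,S1} splits into {S0} and {S1}.
Stable partition: {S2} | {S0} | {S3} | {S1} — 4 equivalence classes.

4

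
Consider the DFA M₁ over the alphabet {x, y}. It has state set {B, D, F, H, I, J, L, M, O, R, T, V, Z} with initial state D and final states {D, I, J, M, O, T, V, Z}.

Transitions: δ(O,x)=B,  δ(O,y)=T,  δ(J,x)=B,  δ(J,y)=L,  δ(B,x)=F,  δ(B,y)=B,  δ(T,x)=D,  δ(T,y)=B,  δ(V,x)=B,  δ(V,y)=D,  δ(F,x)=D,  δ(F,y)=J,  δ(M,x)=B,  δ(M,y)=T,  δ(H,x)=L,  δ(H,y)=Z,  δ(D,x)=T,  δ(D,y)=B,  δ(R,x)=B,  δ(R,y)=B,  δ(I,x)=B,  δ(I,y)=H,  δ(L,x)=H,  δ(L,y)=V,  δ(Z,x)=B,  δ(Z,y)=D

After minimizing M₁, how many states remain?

Reachable states from the start: {B,D,F,H,J,L,T,V,Z}. Unreachable: {I,M,O,R} — drop them.
Start with accepting vs non-accepting: {D,J,T,V,Z} | {B,F,H,L}.
Split {D,J,T,V,Z} by δ(·,x) → {J,V,Z} and {D,T}.
On input y, block {J,V,Z} splits into {V,Z} and {J}.
Split {B,F,H,L} by δ(·,x) → {B,H,L} and {F}.
Split {B,H,L} by δ(·,x) → {H,L} and {B}.
No further refinement is possible. Final partition (6 blocks): {V,Z} | {H,L} | {D,T} | {J} | {F} | {B}.

6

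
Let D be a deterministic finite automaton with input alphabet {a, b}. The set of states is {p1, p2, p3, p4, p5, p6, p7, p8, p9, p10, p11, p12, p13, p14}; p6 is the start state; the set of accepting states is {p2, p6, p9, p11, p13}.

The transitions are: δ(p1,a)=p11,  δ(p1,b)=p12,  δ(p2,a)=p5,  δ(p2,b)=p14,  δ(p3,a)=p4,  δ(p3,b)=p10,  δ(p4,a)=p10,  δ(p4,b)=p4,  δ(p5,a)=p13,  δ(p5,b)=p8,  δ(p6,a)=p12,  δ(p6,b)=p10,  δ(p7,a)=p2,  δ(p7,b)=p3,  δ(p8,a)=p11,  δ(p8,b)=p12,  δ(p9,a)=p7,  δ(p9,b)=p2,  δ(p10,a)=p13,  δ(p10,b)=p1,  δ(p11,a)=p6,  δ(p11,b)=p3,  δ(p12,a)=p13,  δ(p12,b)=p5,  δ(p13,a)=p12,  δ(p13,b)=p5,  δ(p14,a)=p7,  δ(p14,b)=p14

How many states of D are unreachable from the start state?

4

BFS from p6 reaches {p1, p3, p4, p5, p6, p8, p10, p11, p12, p13}; the 4 state(s) p2, p7, p9, p14 are never visited.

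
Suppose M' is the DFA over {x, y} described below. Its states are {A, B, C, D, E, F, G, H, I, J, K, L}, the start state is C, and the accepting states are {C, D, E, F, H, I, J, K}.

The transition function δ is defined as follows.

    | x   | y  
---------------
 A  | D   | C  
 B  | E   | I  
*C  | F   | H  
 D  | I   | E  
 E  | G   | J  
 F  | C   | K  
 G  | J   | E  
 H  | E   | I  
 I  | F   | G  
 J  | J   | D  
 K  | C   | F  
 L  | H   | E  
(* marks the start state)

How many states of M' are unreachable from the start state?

3

No path from C leads to A, B, L; the other 9 states are all reachable.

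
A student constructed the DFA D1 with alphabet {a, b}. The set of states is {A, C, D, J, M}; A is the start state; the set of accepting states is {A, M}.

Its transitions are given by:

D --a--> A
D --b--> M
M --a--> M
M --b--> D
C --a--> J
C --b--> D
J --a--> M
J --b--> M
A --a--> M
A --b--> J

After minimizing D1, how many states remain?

States {C} cannot be reached from the start state, so discard them.
P0 = {A,M} | {D,J}.
The partition is now stable with 2 blocks: {A,M} | {D,J}.

2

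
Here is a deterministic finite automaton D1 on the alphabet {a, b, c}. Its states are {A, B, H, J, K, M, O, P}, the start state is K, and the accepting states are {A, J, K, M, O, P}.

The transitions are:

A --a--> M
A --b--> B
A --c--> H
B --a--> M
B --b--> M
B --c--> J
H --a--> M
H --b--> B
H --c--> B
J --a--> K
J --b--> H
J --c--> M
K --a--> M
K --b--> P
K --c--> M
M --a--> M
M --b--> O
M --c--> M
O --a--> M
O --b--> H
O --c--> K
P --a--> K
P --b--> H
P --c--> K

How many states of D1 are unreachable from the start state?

1

BFS from K reaches {B, H, J, K, M, O, P}; the 1 state(s) A are never visited.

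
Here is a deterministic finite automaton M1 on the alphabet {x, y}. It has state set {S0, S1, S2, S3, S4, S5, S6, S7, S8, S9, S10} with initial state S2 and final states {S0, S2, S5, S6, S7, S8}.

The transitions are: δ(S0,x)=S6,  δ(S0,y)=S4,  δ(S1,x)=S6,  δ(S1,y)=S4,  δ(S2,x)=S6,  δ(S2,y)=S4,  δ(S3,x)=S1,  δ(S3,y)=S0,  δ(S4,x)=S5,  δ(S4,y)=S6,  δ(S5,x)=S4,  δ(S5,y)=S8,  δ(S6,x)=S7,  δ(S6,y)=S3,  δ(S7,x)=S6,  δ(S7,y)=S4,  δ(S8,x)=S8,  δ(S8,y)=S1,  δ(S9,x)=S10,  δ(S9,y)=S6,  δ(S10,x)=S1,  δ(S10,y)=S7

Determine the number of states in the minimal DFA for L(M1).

First remove the unreachable states {S9,S10}; 9 states remain.
Initial partition by acceptance: {S0,S2,S5,S6,S7,S8} | {S1,S3,S4}.
Split {S0,S2,S5,S6,S7,S8} by δ(·,x) → {S0,S2,S6,S7,S8} and {S5}.
Split {S1,S3,S4} by δ(·,x) → {S1} and {S3} and {S4}.
Refine {S0,S2,S6,S7,S8} on symbol y: members go to different blocks, giving {S0,S2,S7} and {S6} and {S8}.
No further refinement is possible. Final partition (7 blocks): {S0,S2,S7} | {S1} | {S5} | {S3} | {S4} | {S6} | {S8}.

7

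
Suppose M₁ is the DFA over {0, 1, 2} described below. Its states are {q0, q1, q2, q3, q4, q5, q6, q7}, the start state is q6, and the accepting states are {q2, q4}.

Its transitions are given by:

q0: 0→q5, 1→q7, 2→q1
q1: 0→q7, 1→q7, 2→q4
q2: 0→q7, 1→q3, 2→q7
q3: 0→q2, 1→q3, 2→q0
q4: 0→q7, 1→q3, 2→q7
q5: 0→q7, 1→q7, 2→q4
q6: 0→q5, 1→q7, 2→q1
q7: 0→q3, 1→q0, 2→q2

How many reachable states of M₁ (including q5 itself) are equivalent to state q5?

Every state is reachable, so we keep all 8.
P0 = {q2,q4} | {q0,q1,q3,q5,q6,q7}.
Split {q0,q1,q3,q5,q6,q7} by δ(·,0) → {q0,q1,q5,q6,q7} and {q3}.
On input 0, block {q0,q1,q5,q6,q7} splits into {q0,q1,q5,q6} and {q7}.
Split {q0,q1,q5,q6} by δ(·,0) → {q0,q6} and {q1,q5}.
The partition is now stable with 5 blocks: {q2,q4} | {q0,q6} | {q3} | {q7} | {q1,q5}.
State q5 belongs to the block {q1,q5}, which has 2 states.

2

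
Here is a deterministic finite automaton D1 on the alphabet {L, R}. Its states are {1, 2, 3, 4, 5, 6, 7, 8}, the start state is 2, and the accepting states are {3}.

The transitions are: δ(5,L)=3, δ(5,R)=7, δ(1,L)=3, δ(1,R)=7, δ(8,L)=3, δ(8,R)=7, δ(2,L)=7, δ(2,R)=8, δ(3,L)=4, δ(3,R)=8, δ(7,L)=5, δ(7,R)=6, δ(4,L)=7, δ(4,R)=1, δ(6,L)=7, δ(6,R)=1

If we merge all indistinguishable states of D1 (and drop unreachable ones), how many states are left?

Initial partition by acceptance: {3} | {1,2,4,5,6,7,8}.
On input L, block {1,2,4,5,6,7,8} splits into {2,4,6,7} and {1,5,8}.
Split {2,4,6,7} by δ(·,L) → {2,4,6} and {7}.
No further refinement is possible. Final partition (4 blocks): {3} | {2,4,6} | {1,5,8} | {7}.

4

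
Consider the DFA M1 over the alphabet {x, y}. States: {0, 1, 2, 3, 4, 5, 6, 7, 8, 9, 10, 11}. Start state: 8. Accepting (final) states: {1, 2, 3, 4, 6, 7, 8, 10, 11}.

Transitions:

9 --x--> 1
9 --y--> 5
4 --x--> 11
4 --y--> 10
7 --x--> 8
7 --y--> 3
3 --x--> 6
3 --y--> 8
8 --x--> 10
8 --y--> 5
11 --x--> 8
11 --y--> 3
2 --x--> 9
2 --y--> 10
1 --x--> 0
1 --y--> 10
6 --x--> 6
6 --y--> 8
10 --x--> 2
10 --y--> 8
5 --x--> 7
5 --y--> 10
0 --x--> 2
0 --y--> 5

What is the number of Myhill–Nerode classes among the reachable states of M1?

Reachable states from the start: {0,1,2,3,5,6,7,8,9,10}. Unreachable: {4,11} — drop them.
P0 = {1,2,3,6,7,8,10} | {0,5,9}.
Split {1,2,3,6,7,8,10} by δ(·,x) → {3,6,7,8,10} and {1,2}.
On input x, block {3,6,7,8,10} splits into {3,6,7,8} and {10}.
On input x, block {3,6,7,8} splits into {3,6,7} and {8}.
Split {3,6,7} by δ(·,x) → {3,6} and {7}.
Split {0,5,9} by δ(·,x) → {0,9} and {5}.
The partition is now stable with 7 blocks: {3,6} | {0,9} | {1,2} | {10} | {8} | {7} | {5}.

7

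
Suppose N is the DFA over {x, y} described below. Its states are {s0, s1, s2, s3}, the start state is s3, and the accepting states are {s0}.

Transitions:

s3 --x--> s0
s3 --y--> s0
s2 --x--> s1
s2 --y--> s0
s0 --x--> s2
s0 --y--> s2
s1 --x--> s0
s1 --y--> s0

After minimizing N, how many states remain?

3

Every state is reachable, so we keep all 4.
Start with accepting vs non-accepting: {s0} | {s1,s2,s3}.
Split {s1,s2,s3} by δ(·,x) → {s1,s3} and {s2}.
No further refinement is possible. Final partition (3 blocks): {s0} | {s1,s3} | {s2}.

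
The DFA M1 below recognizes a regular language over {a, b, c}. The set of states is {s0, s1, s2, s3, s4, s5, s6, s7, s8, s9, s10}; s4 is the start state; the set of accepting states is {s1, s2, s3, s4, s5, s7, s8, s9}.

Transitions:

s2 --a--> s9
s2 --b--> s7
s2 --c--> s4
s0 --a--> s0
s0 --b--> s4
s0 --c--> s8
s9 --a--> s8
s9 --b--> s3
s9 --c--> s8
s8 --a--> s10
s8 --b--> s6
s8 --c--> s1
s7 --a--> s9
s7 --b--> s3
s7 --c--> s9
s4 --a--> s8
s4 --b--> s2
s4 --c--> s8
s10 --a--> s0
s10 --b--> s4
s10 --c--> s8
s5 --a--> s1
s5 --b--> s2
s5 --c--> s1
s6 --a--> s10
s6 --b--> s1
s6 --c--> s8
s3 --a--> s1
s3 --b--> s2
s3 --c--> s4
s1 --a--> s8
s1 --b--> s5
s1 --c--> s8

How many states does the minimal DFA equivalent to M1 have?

Every state is reachable, so we keep all 11.
P0 = {s1,s2,s3,s4,s5,s7,s8,s9} | {s0,s6,s10}.
Split {s1,s2,s3,s4,s5,s7,s8,s9} by δ(·,a) → {s1,s2,s3,s4,s5,s7,s9} and {s8}.
Refine {s1,s2,s3,s4,s5,s7,s9} on symbol a: members go to different blocks, giving {s2,s3,s5,s7} and {s1,s4,s9}.
No further refinement is possible. Final partition (4 blocks): {s2,s3,s5,s7} | {s0,s6,s10} | {s8} | {s1,s4,s9}.

4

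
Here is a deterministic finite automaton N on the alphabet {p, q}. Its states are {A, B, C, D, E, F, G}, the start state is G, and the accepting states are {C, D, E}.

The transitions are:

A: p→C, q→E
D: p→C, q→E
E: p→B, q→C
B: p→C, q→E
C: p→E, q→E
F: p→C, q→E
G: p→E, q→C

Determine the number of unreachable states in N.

Starting at G and following transitions, the reachable set is {B, C, E, G}. That leaves A, D, F unreachable — 3 in total.

3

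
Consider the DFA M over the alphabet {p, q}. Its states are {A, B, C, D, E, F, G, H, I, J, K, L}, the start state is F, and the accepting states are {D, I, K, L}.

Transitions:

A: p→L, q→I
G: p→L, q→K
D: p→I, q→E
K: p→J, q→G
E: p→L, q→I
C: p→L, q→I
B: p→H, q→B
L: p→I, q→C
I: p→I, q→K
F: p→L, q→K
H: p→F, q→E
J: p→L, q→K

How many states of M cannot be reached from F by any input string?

5

No path from F leads to A, B, D, E, H; the other 7 states are all reachable.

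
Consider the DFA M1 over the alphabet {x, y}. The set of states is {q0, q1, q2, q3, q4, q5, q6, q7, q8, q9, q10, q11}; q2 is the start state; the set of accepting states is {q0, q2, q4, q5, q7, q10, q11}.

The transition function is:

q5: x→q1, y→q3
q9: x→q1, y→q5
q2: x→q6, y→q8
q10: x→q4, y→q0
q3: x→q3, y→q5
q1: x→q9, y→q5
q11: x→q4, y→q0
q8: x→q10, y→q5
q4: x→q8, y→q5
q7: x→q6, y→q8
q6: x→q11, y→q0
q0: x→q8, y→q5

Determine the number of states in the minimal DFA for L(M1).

First remove the unreachable states {q7}; 11 states remain.
Initial partition by acceptance: {q0,q2,q4,q5,q10,q11} | {q1,q3,q6,q8,q9}.
On input x, block {q0,q2,q4,q5,q10,q11} splits into {q0,q2,q4,q5} and {q10,q11}.
Split {q0,q2,q4,q5} by δ(·,y) → {q0,q4} and {q2,q5}.
Refine {q1,q3,q6,q8,q9} on symbol x: members go to different blocks, giving {q1,q3,q9} and {q6,q8}.
Split {q2,q5} by δ(·,x) → {q2} and {q5}.
On input y, block {q6,q8} splits into {q6} and {q8}.
The partition is now stable with 7 blocks: {q0,q4} | {q1,q3,q9} | {q10,q11} | {q2} | {q6} | {q5} | {q8}.

7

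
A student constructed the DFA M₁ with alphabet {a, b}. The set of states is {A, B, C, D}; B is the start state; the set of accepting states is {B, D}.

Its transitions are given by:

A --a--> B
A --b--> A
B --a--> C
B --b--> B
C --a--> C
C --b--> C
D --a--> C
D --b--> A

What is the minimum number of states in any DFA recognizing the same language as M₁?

2

First remove the unreachable states {A,D}; 2 states remain.
Start with accepting vs non-accepting: {B} | {C}.
Stable partition: {B} | {C} — 2 equivalence classes.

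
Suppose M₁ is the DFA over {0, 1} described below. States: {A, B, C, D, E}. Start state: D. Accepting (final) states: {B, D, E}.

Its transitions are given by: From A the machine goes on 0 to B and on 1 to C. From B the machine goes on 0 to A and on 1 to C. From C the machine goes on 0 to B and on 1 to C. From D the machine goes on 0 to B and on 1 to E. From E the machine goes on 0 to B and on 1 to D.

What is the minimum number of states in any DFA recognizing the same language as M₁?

P0 = {B,D,E} | {A,C}.
Split {B,D,E} by δ(·,0) → {D,E} and {B}.
Stable partition: {D,E} | {A,C} | {B} — 3 equivalence classes.

3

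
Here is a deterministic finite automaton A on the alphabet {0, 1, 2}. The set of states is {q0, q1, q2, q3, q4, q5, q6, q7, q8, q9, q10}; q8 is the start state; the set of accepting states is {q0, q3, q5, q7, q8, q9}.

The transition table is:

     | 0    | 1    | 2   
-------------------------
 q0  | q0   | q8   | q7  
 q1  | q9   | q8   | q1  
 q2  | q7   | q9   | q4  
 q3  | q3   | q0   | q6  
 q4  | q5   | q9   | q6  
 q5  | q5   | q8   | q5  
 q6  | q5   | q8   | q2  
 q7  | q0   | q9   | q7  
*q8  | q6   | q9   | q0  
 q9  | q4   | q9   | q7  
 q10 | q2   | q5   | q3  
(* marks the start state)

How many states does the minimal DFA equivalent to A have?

Reachable states from the start: {q0,q2,q4,q5,q6,q7,q8,q9}. Unreachable: {q1,q3,q10} — drop them.
Initial partition by acceptance: {q0,q5,q7,q8,q9} | {q2,q4,q6}.
Refine {q0,q5,q7,q8,q9} on symbol 0: members go to different blocks, giving {q0,q5,q7} and {q8,q9}.
The partition is now stable with 3 blocks: {q0,q5,q7} | {q2,q4,q6} | {q8,q9}.

3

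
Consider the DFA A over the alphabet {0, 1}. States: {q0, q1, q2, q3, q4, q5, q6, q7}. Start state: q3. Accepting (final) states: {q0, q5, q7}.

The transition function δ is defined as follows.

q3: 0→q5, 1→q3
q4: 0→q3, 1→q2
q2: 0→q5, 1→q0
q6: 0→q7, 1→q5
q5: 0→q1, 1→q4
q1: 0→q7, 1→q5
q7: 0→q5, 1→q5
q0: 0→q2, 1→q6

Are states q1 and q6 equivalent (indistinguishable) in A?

Yes

Every state is reachable, so we keep all 8.
Initial partition by acceptance: {q0,q5,q7} | {q1,q2,q3,q4,q6}.
Split {q0,q5,q7} by δ(·,0) → {q0,q5} and {q7}.
Refine {q1,q2,q3,q4,q6} on symbol 0: members go to different blocks, giving {q1,q6} and {q2,q3} and {q4}.
Split {q0,q5} by δ(·,0) → {q0} and {q5}.
On input 1, block {q2,q3} splits into {q2} and {q3}.
No further refinement is possible. Final partition (7 blocks): {q0} | {q1,q6} | {q7} | {q2} | {q4} | {q5} | {q3}.
q1 and q6 lie in the same block of the stable partition, so they are equivalent — no string distinguishes them.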